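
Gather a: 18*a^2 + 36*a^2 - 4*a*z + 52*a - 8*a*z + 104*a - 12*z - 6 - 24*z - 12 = 54*a^2 + a*(156 - 12*z) - 36*z - 18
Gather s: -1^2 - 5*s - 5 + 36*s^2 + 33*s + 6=36*s^2 + 28*s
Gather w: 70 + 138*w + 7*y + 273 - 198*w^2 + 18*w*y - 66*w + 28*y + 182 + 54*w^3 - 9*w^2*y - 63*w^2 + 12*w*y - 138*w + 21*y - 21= 54*w^3 + w^2*(-9*y - 261) + w*(30*y - 66) + 56*y + 504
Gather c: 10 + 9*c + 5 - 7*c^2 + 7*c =-7*c^2 + 16*c + 15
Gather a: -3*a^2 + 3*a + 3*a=-3*a^2 + 6*a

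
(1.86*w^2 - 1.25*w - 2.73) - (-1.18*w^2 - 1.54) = 3.04*w^2 - 1.25*w - 1.19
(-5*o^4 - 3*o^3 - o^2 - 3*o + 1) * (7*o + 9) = -35*o^5 - 66*o^4 - 34*o^3 - 30*o^2 - 20*o + 9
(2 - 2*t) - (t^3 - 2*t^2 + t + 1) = -t^3 + 2*t^2 - 3*t + 1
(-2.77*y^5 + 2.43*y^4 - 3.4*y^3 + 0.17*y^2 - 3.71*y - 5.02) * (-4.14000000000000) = 11.4678*y^5 - 10.0602*y^4 + 14.076*y^3 - 0.7038*y^2 + 15.3594*y + 20.7828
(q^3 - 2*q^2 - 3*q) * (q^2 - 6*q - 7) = q^5 - 8*q^4 + 2*q^3 + 32*q^2 + 21*q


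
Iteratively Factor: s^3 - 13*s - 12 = (s + 3)*(s^2 - 3*s - 4) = (s + 1)*(s + 3)*(s - 4)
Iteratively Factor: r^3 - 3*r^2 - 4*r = (r - 4)*(r^2 + r) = (r - 4)*(r + 1)*(r)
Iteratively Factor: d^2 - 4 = (d - 2)*(d + 2)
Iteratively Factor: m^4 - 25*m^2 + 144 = (m + 3)*(m^3 - 3*m^2 - 16*m + 48) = (m - 4)*(m + 3)*(m^2 + m - 12) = (m - 4)*(m + 3)*(m + 4)*(m - 3)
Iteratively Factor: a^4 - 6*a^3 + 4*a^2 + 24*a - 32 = (a + 2)*(a^3 - 8*a^2 + 20*a - 16) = (a - 4)*(a + 2)*(a^2 - 4*a + 4) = (a - 4)*(a - 2)*(a + 2)*(a - 2)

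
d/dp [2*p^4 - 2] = 8*p^3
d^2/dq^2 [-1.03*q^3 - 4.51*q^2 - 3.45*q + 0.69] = -6.18*q - 9.02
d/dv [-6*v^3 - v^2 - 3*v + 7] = -18*v^2 - 2*v - 3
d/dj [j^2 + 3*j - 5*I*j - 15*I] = 2*j + 3 - 5*I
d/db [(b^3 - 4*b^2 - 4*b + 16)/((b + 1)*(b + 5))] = (b^4 + 12*b^3 - 5*b^2 - 72*b - 116)/(b^4 + 12*b^3 + 46*b^2 + 60*b + 25)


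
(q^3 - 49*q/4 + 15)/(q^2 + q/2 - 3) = (q^2 + 3*q/2 - 10)/(q + 2)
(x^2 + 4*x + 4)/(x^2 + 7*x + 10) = (x + 2)/(x + 5)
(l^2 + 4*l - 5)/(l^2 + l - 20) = (l - 1)/(l - 4)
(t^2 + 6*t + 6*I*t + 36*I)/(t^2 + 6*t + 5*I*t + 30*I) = (t + 6*I)/(t + 5*I)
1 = 1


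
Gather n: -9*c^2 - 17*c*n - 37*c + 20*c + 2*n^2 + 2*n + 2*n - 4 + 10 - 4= -9*c^2 - 17*c + 2*n^2 + n*(4 - 17*c) + 2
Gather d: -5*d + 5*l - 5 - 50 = -5*d + 5*l - 55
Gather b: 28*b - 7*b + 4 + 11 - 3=21*b + 12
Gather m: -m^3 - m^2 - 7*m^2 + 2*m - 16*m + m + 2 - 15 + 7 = -m^3 - 8*m^2 - 13*m - 6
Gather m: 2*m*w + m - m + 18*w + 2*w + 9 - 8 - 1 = 2*m*w + 20*w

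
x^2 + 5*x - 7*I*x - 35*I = (x + 5)*(x - 7*I)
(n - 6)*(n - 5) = n^2 - 11*n + 30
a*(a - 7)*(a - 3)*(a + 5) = a^4 - 5*a^3 - 29*a^2 + 105*a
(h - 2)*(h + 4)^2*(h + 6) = h^4 + 12*h^3 + 36*h^2 - 32*h - 192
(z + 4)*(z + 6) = z^2 + 10*z + 24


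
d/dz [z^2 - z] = 2*z - 1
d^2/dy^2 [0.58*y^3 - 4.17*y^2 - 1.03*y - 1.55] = 3.48*y - 8.34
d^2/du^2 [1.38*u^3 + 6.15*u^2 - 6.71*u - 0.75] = 8.28*u + 12.3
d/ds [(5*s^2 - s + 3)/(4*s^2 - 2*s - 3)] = 3*(-2*s^2 - 18*s + 3)/(16*s^4 - 16*s^3 - 20*s^2 + 12*s + 9)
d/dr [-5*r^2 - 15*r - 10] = -10*r - 15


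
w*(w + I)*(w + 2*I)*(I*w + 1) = I*w^4 - 2*w^3 + I*w^2 - 2*w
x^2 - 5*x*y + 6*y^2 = (x - 3*y)*(x - 2*y)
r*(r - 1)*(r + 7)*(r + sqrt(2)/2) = r^4 + sqrt(2)*r^3/2 + 6*r^3 - 7*r^2 + 3*sqrt(2)*r^2 - 7*sqrt(2)*r/2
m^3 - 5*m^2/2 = m^2*(m - 5/2)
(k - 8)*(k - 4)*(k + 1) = k^3 - 11*k^2 + 20*k + 32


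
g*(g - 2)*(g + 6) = g^3 + 4*g^2 - 12*g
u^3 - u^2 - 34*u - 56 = (u - 7)*(u + 2)*(u + 4)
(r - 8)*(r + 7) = r^2 - r - 56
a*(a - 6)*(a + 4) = a^3 - 2*a^2 - 24*a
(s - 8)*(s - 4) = s^2 - 12*s + 32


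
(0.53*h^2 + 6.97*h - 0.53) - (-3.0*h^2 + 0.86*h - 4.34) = 3.53*h^2 + 6.11*h + 3.81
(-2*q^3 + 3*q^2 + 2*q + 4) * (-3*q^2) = 6*q^5 - 9*q^4 - 6*q^3 - 12*q^2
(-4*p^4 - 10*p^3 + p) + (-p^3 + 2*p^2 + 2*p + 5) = -4*p^4 - 11*p^3 + 2*p^2 + 3*p + 5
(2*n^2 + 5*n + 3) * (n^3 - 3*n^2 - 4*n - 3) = 2*n^5 - n^4 - 20*n^3 - 35*n^2 - 27*n - 9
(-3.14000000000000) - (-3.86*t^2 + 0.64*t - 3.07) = 3.86*t^2 - 0.64*t - 0.0700000000000003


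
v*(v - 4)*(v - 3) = v^3 - 7*v^2 + 12*v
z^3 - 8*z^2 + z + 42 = (z - 7)*(z - 3)*(z + 2)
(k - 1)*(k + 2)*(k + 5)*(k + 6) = k^4 + 12*k^3 + 39*k^2 + 8*k - 60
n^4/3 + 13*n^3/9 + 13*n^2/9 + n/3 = n*(n/3 + 1)*(n + 1/3)*(n + 1)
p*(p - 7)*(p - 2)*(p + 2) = p^4 - 7*p^3 - 4*p^2 + 28*p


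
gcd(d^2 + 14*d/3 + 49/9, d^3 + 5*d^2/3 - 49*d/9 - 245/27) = d + 7/3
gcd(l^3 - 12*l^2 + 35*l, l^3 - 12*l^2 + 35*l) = l^3 - 12*l^2 + 35*l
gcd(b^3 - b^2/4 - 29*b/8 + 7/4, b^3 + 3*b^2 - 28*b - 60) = b + 2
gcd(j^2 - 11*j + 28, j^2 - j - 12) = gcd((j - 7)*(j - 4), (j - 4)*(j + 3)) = j - 4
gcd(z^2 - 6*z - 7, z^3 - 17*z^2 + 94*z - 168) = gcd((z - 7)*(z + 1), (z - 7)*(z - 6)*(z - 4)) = z - 7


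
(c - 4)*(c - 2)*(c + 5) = c^3 - c^2 - 22*c + 40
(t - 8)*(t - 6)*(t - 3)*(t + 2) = t^4 - 15*t^3 + 56*t^2 + 36*t - 288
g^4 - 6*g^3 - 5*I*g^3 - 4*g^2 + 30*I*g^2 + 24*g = g*(g - 6)*(g - 4*I)*(g - I)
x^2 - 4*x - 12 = (x - 6)*(x + 2)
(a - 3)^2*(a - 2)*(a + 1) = a^4 - 7*a^3 + 13*a^2 + 3*a - 18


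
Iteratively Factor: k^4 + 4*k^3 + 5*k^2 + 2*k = (k)*(k^3 + 4*k^2 + 5*k + 2) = k*(k + 1)*(k^2 + 3*k + 2) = k*(k + 1)*(k + 2)*(k + 1)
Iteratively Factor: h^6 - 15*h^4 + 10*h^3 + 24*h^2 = (h + 4)*(h^5 - 4*h^4 + h^3 + 6*h^2) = h*(h + 4)*(h^4 - 4*h^3 + h^2 + 6*h) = h^2*(h + 4)*(h^3 - 4*h^2 + h + 6) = h^2*(h + 1)*(h + 4)*(h^2 - 5*h + 6) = h^2*(h - 3)*(h + 1)*(h + 4)*(h - 2)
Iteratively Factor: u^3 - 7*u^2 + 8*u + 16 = (u + 1)*(u^2 - 8*u + 16) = (u - 4)*(u + 1)*(u - 4)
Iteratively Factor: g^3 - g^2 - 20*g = (g + 4)*(g^2 - 5*g) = g*(g + 4)*(g - 5)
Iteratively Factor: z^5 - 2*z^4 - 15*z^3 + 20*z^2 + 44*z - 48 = (z - 2)*(z^4 - 15*z^2 - 10*z + 24) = (z - 4)*(z - 2)*(z^3 + 4*z^2 + z - 6) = (z - 4)*(z - 2)*(z + 3)*(z^2 + z - 2) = (z - 4)*(z - 2)*(z + 2)*(z + 3)*(z - 1)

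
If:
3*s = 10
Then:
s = 10/3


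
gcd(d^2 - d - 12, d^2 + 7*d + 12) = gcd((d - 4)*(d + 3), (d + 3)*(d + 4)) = d + 3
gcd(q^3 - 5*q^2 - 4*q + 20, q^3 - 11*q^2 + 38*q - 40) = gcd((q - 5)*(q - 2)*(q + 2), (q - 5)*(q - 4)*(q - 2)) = q^2 - 7*q + 10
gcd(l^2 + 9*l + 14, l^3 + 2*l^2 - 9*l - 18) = l + 2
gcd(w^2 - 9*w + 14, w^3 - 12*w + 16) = w - 2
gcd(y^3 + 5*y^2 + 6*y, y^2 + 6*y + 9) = y + 3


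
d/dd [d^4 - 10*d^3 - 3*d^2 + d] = 4*d^3 - 30*d^2 - 6*d + 1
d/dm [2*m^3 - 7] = 6*m^2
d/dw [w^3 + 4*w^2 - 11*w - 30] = 3*w^2 + 8*w - 11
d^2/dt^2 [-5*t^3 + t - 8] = -30*t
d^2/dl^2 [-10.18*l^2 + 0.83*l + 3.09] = -20.3600000000000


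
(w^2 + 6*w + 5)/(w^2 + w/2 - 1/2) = 2*(w + 5)/(2*w - 1)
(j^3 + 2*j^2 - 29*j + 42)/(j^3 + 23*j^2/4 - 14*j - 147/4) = 4*(j - 2)/(4*j + 7)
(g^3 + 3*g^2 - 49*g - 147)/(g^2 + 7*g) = g - 4 - 21/g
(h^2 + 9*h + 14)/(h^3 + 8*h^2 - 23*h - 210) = (h + 2)/(h^2 + h - 30)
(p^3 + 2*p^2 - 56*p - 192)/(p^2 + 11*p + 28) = (p^2 - 2*p - 48)/(p + 7)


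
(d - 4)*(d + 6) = d^2 + 2*d - 24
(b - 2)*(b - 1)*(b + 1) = b^3 - 2*b^2 - b + 2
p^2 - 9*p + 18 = (p - 6)*(p - 3)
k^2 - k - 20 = (k - 5)*(k + 4)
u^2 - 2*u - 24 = (u - 6)*(u + 4)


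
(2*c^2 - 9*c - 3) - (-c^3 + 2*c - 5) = c^3 + 2*c^2 - 11*c + 2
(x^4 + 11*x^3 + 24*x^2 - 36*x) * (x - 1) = x^5 + 10*x^4 + 13*x^3 - 60*x^2 + 36*x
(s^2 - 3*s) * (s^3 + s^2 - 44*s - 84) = s^5 - 2*s^4 - 47*s^3 + 48*s^2 + 252*s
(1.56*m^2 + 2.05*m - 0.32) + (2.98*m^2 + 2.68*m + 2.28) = 4.54*m^2 + 4.73*m + 1.96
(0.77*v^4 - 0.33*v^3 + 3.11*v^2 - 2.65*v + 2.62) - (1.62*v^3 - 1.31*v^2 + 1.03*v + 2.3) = 0.77*v^4 - 1.95*v^3 + 4.42*v^2 - 3.68*v + 0.32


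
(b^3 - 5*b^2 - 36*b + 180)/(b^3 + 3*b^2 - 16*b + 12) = (b^2 - 11*b + 30)/(b^2 - 3*b + 2)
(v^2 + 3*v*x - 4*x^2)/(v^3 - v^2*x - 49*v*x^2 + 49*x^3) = (-v - 4*x)/(-v^2 + 49*x^2)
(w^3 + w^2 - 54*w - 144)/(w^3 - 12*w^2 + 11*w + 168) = (w + 6)/(w - 7)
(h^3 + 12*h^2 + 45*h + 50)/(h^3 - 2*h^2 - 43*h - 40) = (h^2 + 7*h + 10)/(h^2 - 7*h - 8)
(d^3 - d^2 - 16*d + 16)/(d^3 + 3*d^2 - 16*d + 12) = (d^2 - 16)/(d^2 + 4*d - 12)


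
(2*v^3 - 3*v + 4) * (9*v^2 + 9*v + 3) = 18*v^5 + 18*v^4 - 21*v^3 + 9*v^2 + 27*v + 12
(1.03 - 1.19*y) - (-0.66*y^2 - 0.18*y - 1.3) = 0.66*y^2 - 1.01*y + 2.33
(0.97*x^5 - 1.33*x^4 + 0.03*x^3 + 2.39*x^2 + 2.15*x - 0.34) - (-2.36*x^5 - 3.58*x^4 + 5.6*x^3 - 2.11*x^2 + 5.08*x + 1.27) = 3.33*x^5 + 2.25*x^4 - 5.57*x^3 + 4.5*x^2 - 2.93*x - 1.61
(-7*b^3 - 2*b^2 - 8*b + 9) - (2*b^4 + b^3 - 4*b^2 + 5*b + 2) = -2*b^4 - 8*b^3 + 2*b^2 - 13*b + 7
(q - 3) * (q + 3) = q^2 - 9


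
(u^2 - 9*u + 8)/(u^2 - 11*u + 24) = (u - 1)/(u - 3)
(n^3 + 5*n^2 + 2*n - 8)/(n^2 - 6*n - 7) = (-n^3 - 5*n^2 - 2*n + 8)/(-n^2 + 6*n + 7)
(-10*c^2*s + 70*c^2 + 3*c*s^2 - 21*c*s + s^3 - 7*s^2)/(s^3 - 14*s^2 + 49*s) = (-10*c^2 + 3*c*s + s^2)/(s*(s - 7))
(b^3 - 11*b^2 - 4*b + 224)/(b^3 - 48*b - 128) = (b - 7)/(b + 4)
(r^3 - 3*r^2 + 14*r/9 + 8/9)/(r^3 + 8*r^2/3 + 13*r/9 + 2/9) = (3*r^2 - 10*r + 8)/(3*r^2 + 7*r + 2)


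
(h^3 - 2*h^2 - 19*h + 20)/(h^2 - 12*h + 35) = (h^2 + 3*h - 4)/(h - 7)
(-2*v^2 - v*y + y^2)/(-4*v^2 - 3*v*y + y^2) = (-2*v + y)/(-4*v + y)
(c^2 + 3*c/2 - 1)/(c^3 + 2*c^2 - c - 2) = (c - 1/2)/(c^2 - 1)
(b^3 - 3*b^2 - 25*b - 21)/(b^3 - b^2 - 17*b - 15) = (b - 7)/(b - 5)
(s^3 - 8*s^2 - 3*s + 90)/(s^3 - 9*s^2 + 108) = (s - 5)/(s - 6)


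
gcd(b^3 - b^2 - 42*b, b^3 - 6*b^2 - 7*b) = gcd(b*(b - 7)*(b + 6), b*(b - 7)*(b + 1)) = b^2 - 7*b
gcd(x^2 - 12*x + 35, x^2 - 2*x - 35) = x - 7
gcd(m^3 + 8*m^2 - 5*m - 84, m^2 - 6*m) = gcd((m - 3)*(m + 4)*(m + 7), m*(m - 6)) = 1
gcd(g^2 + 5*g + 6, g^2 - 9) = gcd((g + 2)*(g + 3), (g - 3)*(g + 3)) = g + 3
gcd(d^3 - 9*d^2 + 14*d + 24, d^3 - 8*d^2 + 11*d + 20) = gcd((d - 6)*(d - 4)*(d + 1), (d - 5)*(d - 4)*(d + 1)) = d^2 - 3*d - 4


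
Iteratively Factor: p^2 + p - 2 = (p - 1)*(p + 2)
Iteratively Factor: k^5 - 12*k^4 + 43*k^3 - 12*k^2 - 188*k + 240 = (k - 5)*(k^4 - 7*k^3 + 8*k^2 + 28*k - 48) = (k - 5)*(k - 3)*(k^3 - 4*k^2 - 4*k + 16) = (k - 5)*(k - 4)*(k - 3)*(k^2 - 4) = (k - 5)*(k - 4)*(k - 3)*(k - 2)*(k + 2)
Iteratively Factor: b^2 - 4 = (b - 2)*(b + 2)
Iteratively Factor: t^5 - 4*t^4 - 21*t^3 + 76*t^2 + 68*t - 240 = (t + 2)*(t^4 - 6*t^3 - 9*t^2 + 94*t - 120) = (t - 5)*(t + 2)*(t^3 - t^2 - 14*t + 24) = (t - 5)*(t + 2)*(t + 4)*(t^2 - 5*t + 6) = (t - 5)*(t - 2)*(t + 2)*(t + 4)*(t - 3)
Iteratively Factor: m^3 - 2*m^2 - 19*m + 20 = (m - 5)*(m^2 + 3*m - 4) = (m - 5)*(m + 4)*(m - 1)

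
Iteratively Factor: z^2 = (z)*(z)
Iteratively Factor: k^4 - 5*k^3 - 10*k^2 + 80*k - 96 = (k + 4)*(k^3 - 9*k^2 + 26*k - 24) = (k - 4)*(k + 4)*(k^2 - 5*k + 6) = (k - 4)*(k - 2)*(k + 4)*(k - 3)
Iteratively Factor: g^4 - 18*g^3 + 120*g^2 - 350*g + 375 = (g - 5)*(g^3 - 13*g^2 + 55*g - 75) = (g - 5)*(g - 3)*(g^2 - 10*g + 25) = (g - 5)^2*(g - 3)*(g - 5)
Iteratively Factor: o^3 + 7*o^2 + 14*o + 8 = (o + 2)*(o^2 + 5*o + 4) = (o + 2)*(o + 4)*(o + 1)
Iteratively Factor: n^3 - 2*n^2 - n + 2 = (n - 1)*(n^2 - n - 2) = (n - 1)*(n + 1)*(n - 2)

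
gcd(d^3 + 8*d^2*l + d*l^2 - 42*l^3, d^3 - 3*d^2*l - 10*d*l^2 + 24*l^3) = d^2 + d*l - 6*l^2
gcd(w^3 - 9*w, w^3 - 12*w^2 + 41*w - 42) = w - 3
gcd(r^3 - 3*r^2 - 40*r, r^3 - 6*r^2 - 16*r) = r^2 - 8*r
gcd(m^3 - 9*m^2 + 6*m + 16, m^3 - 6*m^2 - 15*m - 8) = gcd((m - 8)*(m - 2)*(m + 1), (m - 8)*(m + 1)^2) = m^2 - 7*m - 8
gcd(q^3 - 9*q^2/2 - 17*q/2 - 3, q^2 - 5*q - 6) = q^2 - 5*q - 6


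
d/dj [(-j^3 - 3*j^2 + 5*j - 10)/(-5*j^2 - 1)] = (5*j^4 + 28*j^2 - 94*j - 5)/(25*j^4 + 10*j^2 + 1)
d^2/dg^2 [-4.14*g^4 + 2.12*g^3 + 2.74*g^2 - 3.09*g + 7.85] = -49.68*g^2 + 12.72*g + 5.48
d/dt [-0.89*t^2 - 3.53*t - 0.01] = -1.78*t - 3.53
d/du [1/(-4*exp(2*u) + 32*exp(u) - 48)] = (exp(u) - 4)*exp(u)/(2*(exp(2*u) - 8*exp(u) + 12)^2)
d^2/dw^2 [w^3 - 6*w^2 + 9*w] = 6*w - 12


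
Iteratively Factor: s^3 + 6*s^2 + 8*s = (s)*(s^2 + 6*s + 8) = s*(s + 2)*(s + 4)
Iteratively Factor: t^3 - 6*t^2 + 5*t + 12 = (t - 4)*(t^2 - 2*t - 3) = (t - 4)*(t - 3)*(t + 1)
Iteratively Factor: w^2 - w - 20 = (w + 4)*(w - 5)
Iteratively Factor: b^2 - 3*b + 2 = (b - 1)*(b - 2)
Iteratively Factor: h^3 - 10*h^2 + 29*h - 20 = (h - 1)*(h^2 - 9*h + 20) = (h - 4)*(h - 1)*(h - 5)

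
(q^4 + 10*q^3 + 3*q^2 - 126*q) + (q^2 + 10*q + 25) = q^4 + 10*q^3 + 4*q^2 - 116*q + 25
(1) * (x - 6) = x - 6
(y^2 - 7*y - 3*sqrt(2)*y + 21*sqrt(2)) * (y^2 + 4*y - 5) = y^4 - 3*sqrt(2)*y^3 - 3*y^3 - 33*y^2 + 9*sqrt(2)*y^2 + 35*y + 99*sqrt(2)*y - 105*sqrt(2)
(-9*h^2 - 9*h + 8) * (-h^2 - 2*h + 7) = 9*h^4 + 27*h^3 - 53*h^2 - 79*h + 56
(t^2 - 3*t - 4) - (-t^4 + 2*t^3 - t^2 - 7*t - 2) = t^4 - 2*t^3 + 2*t^2 + 4*t - 2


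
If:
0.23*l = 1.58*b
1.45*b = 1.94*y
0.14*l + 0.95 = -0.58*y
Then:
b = -0.68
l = -4.68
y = -0.51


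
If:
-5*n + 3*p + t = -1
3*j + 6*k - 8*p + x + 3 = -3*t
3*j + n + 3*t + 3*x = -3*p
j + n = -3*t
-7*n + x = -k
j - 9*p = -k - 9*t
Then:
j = 459/95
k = -333/95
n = -15/19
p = -6/5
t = -128/95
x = -192/95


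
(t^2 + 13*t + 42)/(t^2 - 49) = (t + 6)/(t - 7)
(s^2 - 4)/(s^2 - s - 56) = (4 - s^2)/(-s^2 + s + 56)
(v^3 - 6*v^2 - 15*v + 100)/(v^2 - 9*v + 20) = (v^2 - v - 20)/(v - 4)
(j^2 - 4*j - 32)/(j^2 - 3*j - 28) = (j - 8)/(j - 7)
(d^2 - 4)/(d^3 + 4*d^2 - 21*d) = (d^2 - 4)/(d*(d^2 + 4*d - 21))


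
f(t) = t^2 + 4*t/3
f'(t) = 2*t + 4/3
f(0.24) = 0.38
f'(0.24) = 1.81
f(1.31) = 3.46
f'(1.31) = 3.95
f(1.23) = 3.15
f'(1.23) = 3.79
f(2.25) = 8.06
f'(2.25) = 5.83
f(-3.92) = 10.14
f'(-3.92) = -6.51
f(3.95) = 20.87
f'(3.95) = 9.23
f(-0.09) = -0.11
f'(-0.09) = 1.15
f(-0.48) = -0.41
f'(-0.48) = 0.37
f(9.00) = 93.00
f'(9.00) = 19.33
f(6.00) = 44.00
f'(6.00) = 13.33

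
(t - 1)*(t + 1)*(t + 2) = t^3 + 2*t^2 - t - 2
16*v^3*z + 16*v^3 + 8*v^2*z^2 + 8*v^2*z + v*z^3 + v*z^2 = (4*v + z)^2*(v*z + v)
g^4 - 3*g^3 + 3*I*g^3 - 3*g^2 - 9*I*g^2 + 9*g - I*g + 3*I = (g - 3)*(g + I)^3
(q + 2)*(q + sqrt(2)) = q^2 + sqrt(2)*q + 2*q + 2*sqrt(2)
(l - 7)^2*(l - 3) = l^3 - 17*l^2 + 91*l - 147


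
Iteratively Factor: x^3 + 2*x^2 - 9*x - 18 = (x - 3)*(x^2 + 5*x + 6) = (x - 3)*(x + 2)*(x + 3)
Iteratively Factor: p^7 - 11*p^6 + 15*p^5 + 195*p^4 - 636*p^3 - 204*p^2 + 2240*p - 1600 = (p - 2)*(p^6 - 9*p^5 - 3*p^4 + 189*p^3 - 258*p^2 - 720*p + 800) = (p - 4)*(p - 2)*(p^5 - 5*p^4 - 23*p^3 + 97*p^2 + 130*p - 200) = (p - 5)*(p - 4)*(p - 2)*(p^4 - 23*p^2 - 18*p + 40) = (p - 5)*(p - 4)*(p - 2)*(p + 2)*(p^3 - 2*p^2 - 19*p + 20) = (p - 5)*(p - 4)*(p - 2)*(p - 1)*(p + 2)*(p^2 - p - 20) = (p - 5)*(p - 4)*(p - 2)*(p - 1)*(p + 2)*(p + 4)*(p - 5)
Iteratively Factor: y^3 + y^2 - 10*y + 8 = (y - 1)*(y^2 + 2*y - 8) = (y - 2)*(y - 1)*(y + 4)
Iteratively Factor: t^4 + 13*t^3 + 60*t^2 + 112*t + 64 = (t + 4)*(t^3 + 9*t^2 + 24*t + 16) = (t + 4)^2*(t^2 + 5*t + 4) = (t + 1)*(t + 4)^2*(t + 4)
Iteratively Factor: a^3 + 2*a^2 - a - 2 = (a + 1)*(a^2 + a - 2) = (a + 1)*(a + 2)*(a - 1)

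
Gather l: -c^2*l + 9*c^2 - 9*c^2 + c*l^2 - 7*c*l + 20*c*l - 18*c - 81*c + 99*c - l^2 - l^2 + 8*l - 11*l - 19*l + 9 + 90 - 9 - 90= l^2*(c - 2) + l*(-c^2 + 13*c - 22)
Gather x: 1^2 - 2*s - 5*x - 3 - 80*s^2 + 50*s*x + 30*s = -80*s^2 + 28*s + x*(50*s - 5) - 2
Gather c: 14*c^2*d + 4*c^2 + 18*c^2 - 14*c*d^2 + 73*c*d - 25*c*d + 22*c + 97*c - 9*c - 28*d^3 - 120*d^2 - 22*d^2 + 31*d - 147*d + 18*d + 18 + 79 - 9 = c^2*(14*d + 22) + c*(-14*d^2 + 48*d + 110) - 28*d^3 - 142*d^2 - 98*d + 88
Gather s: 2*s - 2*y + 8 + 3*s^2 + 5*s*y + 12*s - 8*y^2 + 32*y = 3*s^2 + s*(5*y + 14) - 8*y^2 + 30*y + 8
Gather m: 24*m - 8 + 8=24*m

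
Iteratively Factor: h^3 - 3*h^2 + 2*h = (h - 2)*(h^2 - h) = (h - 2)*(h - 1)*(h)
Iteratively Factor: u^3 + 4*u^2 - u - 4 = (u + 1)*(u^2 + 3*u - 4) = (u + 1)*(u + 4)*(u - 1)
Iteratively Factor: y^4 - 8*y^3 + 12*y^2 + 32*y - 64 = (y - 4)*(y^3 - 4*y^2 - 4*y + 16) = (y - 4)^2*(y^2 - 4) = (y - 4)^2*(y + 2)*(y - 2)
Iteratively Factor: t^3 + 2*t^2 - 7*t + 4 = (t - 1)*(t^2 + 3*t - 4) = (t - 1)*(t + 4)*(t - 1)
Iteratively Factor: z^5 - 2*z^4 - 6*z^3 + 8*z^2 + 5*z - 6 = (z + 2)*(z^4 - 4*z^3 + 2*z^2 + 4*z - 3) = (z - 1)*(z + 2)*(z^3 - 3*z^2 - z + 3) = (z - 1)*(z + 1)*(z + 2)*(z^2 - 4*z + 3) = (z - 3)*(z - 1)*(z + 1)*(z + 2)*(z - 1)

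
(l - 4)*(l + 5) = l^2 + l - 20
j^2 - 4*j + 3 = (j - 3)*(j - 1)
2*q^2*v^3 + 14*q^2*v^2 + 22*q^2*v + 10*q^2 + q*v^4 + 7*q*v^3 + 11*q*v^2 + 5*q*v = (2*q + v)*(v + 1)*(v + 5)*(q*v + q)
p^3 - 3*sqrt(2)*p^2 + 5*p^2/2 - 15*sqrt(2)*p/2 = p*(p + 5/2)*(p - 3*sqrt(2))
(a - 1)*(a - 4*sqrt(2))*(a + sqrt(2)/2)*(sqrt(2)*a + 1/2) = sqrt(2)*a^4 - 13*a^3/2 - sqrt(2)*a^3 - 23*sqrt(2)*a^2/4 + 13*a^2/2 - 2*a + 23*sqrt(2)*a/4 + 2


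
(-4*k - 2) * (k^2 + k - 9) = -4*k^3 - 6*k^2 + 34*k + 18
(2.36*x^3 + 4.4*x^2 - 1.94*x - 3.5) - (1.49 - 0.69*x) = 2.36*x^3 + 4.4*x^2 - 1.25*x - 4.99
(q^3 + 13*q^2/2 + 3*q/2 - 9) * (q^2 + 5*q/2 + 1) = q^5 + 9*q^4 + 75*q^3/4 + 5*q^2/4 - 21*q - 9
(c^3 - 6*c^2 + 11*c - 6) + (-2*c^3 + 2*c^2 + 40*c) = -c^3 - 4*c^2 + 51*c - 6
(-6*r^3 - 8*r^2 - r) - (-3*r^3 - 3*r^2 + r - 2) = -3*r^3 - 5*r^2 - 2*r + 2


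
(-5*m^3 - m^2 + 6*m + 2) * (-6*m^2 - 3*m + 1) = 30*m^5 + 21*m^4 - 38*m^3 - 31*m^2 + 2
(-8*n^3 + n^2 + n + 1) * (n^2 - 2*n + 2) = -8*n^5 + 17*n^4 - 17*n^3 + n^2 + 2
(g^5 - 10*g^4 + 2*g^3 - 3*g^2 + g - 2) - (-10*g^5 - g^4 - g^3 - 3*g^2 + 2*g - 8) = 11*g^5 - 9*g^4 + 3*g^3 - g + 6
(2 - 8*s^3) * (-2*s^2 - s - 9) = 16*s^5 + 8*s^4 + 72*s^3 - 4*s^2 - 2*s - 18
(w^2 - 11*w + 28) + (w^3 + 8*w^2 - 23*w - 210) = w^3 + 9*w^2 - 34*w - 182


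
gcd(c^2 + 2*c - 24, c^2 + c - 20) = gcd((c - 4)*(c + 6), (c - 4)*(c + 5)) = c - 4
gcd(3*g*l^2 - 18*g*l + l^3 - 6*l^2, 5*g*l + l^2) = l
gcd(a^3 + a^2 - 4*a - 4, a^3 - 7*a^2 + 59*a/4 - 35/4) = 1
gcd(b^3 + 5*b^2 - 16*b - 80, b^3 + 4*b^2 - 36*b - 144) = b + 4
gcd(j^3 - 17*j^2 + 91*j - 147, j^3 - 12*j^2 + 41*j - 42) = j^2 - 10*j + 21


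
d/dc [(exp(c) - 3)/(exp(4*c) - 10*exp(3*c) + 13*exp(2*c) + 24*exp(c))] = (-3*exp(2*c) + 14*exp(c) + 8)*exp(-c)/(exp(4*c) - 14*exp(3*c) + 33*exp(2*c) + 112*exp(c) + 64)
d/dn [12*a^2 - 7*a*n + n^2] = -7*a + 2*n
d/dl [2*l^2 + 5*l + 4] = 4*l + 5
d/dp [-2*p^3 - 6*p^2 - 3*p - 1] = -6*p^2 - 12*p - 3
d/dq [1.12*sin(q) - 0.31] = 1.12*cos(q)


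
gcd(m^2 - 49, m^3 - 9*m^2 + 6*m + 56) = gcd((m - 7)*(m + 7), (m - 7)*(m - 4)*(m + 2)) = m - 7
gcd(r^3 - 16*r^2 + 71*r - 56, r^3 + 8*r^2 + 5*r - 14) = r - 1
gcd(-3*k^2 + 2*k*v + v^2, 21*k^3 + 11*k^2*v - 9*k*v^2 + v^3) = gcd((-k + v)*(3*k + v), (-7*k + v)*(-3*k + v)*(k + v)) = 1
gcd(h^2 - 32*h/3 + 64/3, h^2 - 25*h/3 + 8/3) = h - 8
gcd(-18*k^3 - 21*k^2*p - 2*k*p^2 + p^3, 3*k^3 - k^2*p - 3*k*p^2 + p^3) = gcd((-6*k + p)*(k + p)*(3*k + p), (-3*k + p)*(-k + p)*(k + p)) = k + p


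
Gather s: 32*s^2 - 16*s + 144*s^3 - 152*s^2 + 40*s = 144*s^3 - 120*s^2 + 24*s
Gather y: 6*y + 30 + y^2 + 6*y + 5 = y^2 + 12*y + 35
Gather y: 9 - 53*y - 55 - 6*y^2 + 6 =-6*y^2 - 53*y - 40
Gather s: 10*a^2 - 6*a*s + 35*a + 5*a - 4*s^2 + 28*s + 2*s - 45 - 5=10*a^2 + 40*a - 4*s^2 + s*(30 - 6*a) - 50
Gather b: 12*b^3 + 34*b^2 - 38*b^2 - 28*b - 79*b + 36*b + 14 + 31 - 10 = 12*b^3 - 4*b^2 - 71*b + 35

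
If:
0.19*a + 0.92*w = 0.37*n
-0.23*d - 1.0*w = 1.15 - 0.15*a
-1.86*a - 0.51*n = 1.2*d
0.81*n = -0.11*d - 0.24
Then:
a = 1.63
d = -2.56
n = 0.05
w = -0.32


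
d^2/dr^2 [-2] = 0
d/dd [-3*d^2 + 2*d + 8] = 2 - 6*d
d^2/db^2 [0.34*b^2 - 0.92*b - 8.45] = 0.680000000000000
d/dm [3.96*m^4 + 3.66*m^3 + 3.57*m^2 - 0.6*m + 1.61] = 15.84*m^3 + 10.98*m^2 + 7.14*m - 0.6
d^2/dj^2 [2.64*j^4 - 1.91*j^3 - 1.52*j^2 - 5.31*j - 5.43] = 31.68*j^2 - 11.46*j - 3.04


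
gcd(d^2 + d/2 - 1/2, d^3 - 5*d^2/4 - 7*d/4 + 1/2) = d + 1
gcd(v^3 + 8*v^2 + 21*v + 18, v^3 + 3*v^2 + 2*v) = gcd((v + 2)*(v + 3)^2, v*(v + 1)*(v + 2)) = v + 2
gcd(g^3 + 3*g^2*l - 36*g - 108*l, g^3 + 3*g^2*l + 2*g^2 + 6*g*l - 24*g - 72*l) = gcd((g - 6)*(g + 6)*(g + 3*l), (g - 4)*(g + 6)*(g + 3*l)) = g^2 + 3*g*l + 6*g + 18*l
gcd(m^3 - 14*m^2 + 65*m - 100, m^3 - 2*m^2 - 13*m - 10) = m - 5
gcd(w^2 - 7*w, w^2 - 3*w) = w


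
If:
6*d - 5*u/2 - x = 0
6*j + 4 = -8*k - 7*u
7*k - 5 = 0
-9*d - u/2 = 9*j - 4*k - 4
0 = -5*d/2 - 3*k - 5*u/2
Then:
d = 90/133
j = 68/399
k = 5/7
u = -204/133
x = 150/19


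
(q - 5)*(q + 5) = q^2 - 25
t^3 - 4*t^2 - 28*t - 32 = (t - 8)*(t + 2)^2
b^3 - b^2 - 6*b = b*(b - 3)*(b + 2)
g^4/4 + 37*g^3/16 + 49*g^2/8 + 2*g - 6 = (g/4 + 1)*(g - 3/4)*(g + 2)*(g + 4)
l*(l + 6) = l^2 + 6*l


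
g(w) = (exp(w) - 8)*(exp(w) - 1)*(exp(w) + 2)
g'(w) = (exp(w) - 8)*(exp(w) - 1)*exp(w) + (exp(w) - 8)*(exp(w) + 2)*exp(w) + (exp(w) - 1)*(exp(w) + 2)*exp(w) = (3*exp(2*w) - 14*exp(w) - 10)*exp(w)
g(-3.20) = 15.58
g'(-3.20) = -0.43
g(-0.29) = 5.02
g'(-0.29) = -14.06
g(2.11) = 18.44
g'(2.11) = 648.52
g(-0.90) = 10.84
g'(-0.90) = -6.18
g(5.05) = 3626111.03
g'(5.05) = 11051806.61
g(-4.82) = 15.92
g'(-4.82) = -0.08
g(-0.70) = 9.43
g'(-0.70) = -8.05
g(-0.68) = 9.27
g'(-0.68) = -8.27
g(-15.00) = 16.00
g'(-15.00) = 0.00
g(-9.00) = 16.00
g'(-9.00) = 0.00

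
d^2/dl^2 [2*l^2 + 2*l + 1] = 4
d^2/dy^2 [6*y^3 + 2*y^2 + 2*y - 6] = 36*y + 4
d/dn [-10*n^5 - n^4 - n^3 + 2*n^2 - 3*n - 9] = -50*n^4 - 4*n^3 - 3*n^2 + 4*n - 3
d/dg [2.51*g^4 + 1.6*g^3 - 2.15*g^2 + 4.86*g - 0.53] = 10.04*g^3 + 4.8*g^2 - 4.3*g + 4.86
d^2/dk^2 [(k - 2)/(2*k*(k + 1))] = (k^3 - 6*k^2 - 6*k - 2)/(k^3*(k^3 + 3*k^2 + 3*k + 1))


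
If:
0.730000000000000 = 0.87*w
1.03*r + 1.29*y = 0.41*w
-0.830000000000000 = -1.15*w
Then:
No Solution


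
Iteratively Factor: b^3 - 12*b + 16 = (b + 4)*(b^2 - 4*b + 4) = (b - 2)*(b + 4)*(b - 2)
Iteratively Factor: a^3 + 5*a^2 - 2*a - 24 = (a - 2)*(a^2 + 7*a + 12) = (a - 2)*(a + 3)*(a + 4)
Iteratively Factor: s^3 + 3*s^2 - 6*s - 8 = (s + 4)*(s^2 - s - 2) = (s + 1)*(s + 4)*(s - 2)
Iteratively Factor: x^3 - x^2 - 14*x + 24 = (x - 2)*(x^2 + x - 12) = (x - 2)*(x + 4)*(x - 3)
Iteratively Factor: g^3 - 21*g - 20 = (g + 4)*(g^2 - 4*g - 5) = (g - 5)*(g + 4)*(g + 1)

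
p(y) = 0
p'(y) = 0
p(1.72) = 0.00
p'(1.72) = 0.00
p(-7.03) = 0.00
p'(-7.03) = 0.00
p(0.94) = 0.00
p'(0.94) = 0.00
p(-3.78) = 0.00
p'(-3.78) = 0.00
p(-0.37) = 0.00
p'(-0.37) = 0.00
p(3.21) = 0.00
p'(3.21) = 0.00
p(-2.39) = 0.00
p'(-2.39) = 0.00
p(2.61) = 0.00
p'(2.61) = 0.00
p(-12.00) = 0.00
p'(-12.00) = 0.00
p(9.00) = 0.00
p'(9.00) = 0.00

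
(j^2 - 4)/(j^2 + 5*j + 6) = (j - 2)/(j + 3)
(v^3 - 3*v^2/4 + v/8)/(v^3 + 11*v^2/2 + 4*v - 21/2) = v*(8*v^2 - 6*v + 1)/(4*(2*v^3 + 11*v^2 + 8*v - 21))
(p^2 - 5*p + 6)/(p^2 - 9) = (p - 2)/(p + 3)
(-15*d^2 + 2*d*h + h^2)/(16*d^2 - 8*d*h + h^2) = (-15*d^2 + 2*d*h + h^2)/(16*d^2 - 8*d*h + h^2)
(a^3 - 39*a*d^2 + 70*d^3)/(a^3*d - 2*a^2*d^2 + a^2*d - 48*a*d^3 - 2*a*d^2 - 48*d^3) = (-a^3 + 39*a*d^2 - 70*d^3)/(d*(-a^3 + 2*a^2*d - a^2 + 48*a*d^2 + 2*a*d + 48*d^2))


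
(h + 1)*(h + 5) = h^2 + 6*h + 5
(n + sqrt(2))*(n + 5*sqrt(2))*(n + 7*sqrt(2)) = n^3 + 13*sqrt(2)*n^2 + 94*n + 70*sqrt(2)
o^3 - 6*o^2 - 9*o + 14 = (o - 7)*(o - 1)*(o + 2)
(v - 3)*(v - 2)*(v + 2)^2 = v^4 - v^3 - 10*v^2 + 4*v + 24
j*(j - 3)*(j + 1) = j^3 - 2*j^2 - 3*j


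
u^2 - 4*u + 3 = (u - 3)*(u - 1)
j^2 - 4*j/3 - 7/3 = (j - 7/3)*(j + 1)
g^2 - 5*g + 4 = (g - 4)*(g - 1)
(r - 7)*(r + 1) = r^2 - 6*r - 7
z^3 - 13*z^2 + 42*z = z*(z - 7)*(z - 6)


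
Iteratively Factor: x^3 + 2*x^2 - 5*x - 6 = (x + 1)*(x^2 + x - 6) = (x - 2)*(x + 1)*(x + 3)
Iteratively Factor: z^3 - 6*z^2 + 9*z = (z - 3)*(z^2 - 3*z) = z*(z - 3)*(z - 3)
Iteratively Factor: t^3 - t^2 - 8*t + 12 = (t - 2)*(t^2 + t - 6) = (t - 2)^2*(t + 3)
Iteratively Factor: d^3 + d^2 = (d)*(d^2 + d) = d*(d + 1)*(d)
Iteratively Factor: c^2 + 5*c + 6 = (c + 3)*(c + 2)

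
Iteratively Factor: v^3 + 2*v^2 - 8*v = (v)*(v^2 + 2*v - 8) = v*(v - 2)*(v + 4)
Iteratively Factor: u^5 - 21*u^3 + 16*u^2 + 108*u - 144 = (u - 2)*(u^4 + 2*u^3 - 17*u^2 - 18*u + 72) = (u - 2)^2*(u^3 + 4*u^2 - 9*u - 36) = (u - 3)*(u - 2)^2*(u^2 + 7*u + 12) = (u - 3)*(u - 2)^2*(u + 3)*(u + 4)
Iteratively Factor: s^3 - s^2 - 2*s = (s - 2)*(s^2 + s) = s*(s - 2)*(s + 1)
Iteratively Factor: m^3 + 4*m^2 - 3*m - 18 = (m - 2)*(m^2 + 6*m + 9) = (m - 2)*(m + 3)*(m + 3)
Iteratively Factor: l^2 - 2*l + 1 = (l - 1)*(l - 1)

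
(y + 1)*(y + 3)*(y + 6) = y^3 + 10*y^2 + 27*y + 18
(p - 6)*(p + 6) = p^2 - 36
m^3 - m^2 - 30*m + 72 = (m - 4)*(m - 3)*(m + 6)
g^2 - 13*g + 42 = (g - 7)*(g - 6)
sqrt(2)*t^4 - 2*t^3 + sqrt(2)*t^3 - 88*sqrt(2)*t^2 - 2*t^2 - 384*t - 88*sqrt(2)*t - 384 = (t - 8*sqrt(2))*(t + 3*sqrt(2))*(t + 4*sqrt(2))*(sqrt(2)*t + sqrt(2))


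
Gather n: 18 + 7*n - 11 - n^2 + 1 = -n^2 + 7*n + 8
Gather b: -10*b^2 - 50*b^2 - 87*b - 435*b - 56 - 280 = -60*b^2 - 522*b - 336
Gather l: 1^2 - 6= -5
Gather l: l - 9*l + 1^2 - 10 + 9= -8*l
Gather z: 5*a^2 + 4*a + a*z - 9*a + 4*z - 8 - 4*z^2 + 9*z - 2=5*a^2 - 5*a - 4*z^2 + z*(a + 13) - 10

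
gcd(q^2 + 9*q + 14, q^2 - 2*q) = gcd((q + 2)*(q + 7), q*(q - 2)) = 1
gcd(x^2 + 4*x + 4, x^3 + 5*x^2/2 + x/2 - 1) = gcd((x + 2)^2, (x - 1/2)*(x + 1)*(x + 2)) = x + 2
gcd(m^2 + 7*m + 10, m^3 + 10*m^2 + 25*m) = m + 5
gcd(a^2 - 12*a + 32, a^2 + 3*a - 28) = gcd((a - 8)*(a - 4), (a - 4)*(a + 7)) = a - 4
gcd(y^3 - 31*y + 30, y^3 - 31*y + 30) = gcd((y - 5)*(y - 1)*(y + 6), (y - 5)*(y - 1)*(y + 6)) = y^3 - 31*y + 30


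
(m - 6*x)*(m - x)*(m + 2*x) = m^3 - 5*m^2*x - 8*m*x^2 + 12*x^3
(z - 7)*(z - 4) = z^2 - 11*z + 28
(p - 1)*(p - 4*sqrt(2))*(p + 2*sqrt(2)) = p^3 - 2*sqrt(2)*p^2 - p^2 - 16*p + 2*sqrt(2)*p + 16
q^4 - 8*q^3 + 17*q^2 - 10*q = q*(q - 5)*(q - 2)*(q - 1)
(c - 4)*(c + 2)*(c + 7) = c^3 + 5*c^2 - 22*c - 56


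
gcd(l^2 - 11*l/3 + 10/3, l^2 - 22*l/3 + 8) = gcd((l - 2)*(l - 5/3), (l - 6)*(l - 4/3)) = 1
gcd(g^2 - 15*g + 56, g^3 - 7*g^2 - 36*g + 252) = g - 7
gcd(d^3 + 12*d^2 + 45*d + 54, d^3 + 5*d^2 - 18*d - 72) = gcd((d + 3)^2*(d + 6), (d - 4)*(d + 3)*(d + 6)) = d^2 + 9*d + 18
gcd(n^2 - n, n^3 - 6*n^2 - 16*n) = n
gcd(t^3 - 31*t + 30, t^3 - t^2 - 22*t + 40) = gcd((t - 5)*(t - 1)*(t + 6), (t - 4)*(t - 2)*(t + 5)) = 1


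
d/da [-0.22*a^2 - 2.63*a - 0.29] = -0.44*a - 2.63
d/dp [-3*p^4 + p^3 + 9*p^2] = 3*p*(-4*p^2 + p + 6)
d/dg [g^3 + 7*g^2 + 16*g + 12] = 3*g^2 + 14*g + 16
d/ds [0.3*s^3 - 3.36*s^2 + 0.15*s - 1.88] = 0.9*s^2 - 6.72*s + 0.15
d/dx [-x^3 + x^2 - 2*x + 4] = -3*x^2 + 2*x - 2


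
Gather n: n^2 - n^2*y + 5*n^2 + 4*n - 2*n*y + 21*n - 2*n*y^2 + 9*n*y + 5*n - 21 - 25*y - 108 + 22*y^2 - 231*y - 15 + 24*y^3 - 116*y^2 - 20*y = n^2*(6 - y) + n*(-2*y^2 + 7*y + 30) + 24*y^3 - 94*y^2 - 276*y - 144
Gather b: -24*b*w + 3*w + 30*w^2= -24*b*w + 30*w^2 + 3*w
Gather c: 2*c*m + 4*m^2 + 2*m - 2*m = 2*c*m + 4*m^2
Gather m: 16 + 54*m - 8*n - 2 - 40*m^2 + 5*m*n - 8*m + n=-40*m^2 + m*(5*n + 46) - 7*n + 14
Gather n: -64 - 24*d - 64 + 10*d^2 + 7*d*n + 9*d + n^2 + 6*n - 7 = 10*d^2 - 15*d + n^2 + n*(7*d + 6) - 135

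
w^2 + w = w*(w + 1)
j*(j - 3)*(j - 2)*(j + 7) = j^4 + 2*j^3 - 29*j^2 + 42*j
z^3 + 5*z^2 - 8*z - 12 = (z - 2)*(z + 1)*(z + 6)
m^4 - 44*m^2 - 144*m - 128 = (m - 8)*(m + 2)^2*(m + 4)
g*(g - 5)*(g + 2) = g^3 - 3*g^2 - 10*g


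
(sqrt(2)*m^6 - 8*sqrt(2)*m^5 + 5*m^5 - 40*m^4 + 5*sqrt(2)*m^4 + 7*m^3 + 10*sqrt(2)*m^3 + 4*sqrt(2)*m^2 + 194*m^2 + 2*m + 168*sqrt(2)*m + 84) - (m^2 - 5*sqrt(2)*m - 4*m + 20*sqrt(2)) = sqrt(2)*m^6 - 8*sqrt(2)*m^5 + 5*m^5 - 40*m^4 + 5*sqrt(2)*m^4 + 7*m^3 + 10*sqrt(2)*m^3 + 4*sqrt(2)*m^2 + 193*m^2 + 6*m + 173*sqrt(2)*m - 20*sqrt(2) + 84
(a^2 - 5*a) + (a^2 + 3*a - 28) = 2*a^2 - 2*a - 28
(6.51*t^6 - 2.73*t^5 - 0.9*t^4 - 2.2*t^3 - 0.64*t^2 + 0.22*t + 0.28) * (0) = 0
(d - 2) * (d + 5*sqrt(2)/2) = d^2 - 2*d + 5*sqrt(2)*d/2 - 5*sqrt(2)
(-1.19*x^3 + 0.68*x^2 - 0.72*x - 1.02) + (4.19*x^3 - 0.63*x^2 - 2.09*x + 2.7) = 3.0*x^3 + 0.05*x^2 - 2.81*x + 1.68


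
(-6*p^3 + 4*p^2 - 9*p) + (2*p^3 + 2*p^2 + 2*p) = -4*p^3 + 6*p^2 - 7*p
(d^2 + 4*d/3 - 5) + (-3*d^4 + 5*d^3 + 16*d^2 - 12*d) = -3*d^4 + 5*d^3 + 17*d^2 - 32*d/3 - 5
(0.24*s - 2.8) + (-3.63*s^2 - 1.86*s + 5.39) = -3.63*s^2 - 1.62*s + 2.59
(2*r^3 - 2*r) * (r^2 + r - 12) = 2*r^5 + 2*r^4 - 26*r^3 - 2*r^2 + 24*r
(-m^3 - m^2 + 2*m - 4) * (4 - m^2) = m^5 + m^4 - 6*m^3 + 8*m - 16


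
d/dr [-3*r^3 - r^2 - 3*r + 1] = -9*r^2 - 2*r - 3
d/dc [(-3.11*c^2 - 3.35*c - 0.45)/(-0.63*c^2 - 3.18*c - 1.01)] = (7.7793*c^2 + 5.7152*c + 1.9525)/(0.3969*c^4 + 4.0068*c^3 + 11.385*c^2 + 6.4236*c + 1.0201)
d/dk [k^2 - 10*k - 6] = 2*k - 10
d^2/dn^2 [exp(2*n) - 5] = 4*exp(2*n)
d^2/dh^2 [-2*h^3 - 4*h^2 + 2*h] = -12*h - 8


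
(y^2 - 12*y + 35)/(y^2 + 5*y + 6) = (y^2 - 12*y + 35)/(y^2 + 5*y + 6)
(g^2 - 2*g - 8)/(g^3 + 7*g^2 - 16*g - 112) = (g + 2)/(g^2 + 11*g + 28)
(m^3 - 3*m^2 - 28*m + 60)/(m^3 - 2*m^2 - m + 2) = (m^2 - m - 30)/(m^2 - 1)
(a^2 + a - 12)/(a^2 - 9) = (a + 4)/(a + 3)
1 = 1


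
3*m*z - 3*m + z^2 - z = (3*m + z)*(z - 1)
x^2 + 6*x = x*(x + 6)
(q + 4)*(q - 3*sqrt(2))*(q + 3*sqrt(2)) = q^3 + 4*q^2 - 18*q - 72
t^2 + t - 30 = (t - 5)*(t + 6)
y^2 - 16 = (y - 4)*(y + 4)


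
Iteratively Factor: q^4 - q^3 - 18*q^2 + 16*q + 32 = (q + 4)*(q^3 - 5*q^2 + 2*q + 8) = (q + 1)*(q + 4)*(q^2 - 6*q + 8) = (q - 2)*(q + 1)*(q + 4)*(q - 4)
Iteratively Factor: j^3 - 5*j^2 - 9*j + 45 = (j + 3)*(j^2 - 8*j + 15) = (j - 3)*(j + 3)*(j - 5)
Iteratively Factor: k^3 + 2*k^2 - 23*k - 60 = (k + 4)*(k^2 - 2*k - 15) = (k - 5)*(k + 4)*(k + 3)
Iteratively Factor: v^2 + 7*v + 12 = (v + 3)*(v + 4)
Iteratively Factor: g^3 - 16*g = (g - 4)*(g^2 + 4*g) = (g - 4)*(g + 4)*(g)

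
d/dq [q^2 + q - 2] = 2*q + 1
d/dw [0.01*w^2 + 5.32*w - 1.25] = 0.02*w + 5.32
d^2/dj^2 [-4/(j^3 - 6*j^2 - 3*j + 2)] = 24*((j - 2)*(j^3 - 6*j^2 - 3*j + 2) - 3*(-j^2 + 4*j + 1)^2)/(j^3 - 6*j^2 - 3*j + 2)^3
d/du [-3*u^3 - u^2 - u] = -9*u^2 - 2*u - 1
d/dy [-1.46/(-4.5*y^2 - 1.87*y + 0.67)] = (-13.14*y - 2.7302)/(4.5*y^2 + 1.87*y - 0.67)^2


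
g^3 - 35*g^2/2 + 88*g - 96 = (g - 8)^2*(g - 3/2)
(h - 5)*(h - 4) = h^2 - 9*h + 20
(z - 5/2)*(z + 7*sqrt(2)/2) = z^2 - 5*z/2 + 7*sqrt(2)*z/2 - 35*sqrt(2)/4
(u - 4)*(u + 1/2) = u^2 - 7*u/2 - 2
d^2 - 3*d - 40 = (d - 8)*(d + 5)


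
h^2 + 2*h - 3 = (h - 1)*(h + 3)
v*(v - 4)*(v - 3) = v^3 - 7*v^2 + 12*v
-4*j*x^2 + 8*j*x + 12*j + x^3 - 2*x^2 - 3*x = (-4*j + x)*(x - 3)*(x + 1)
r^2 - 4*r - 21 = (r - 7)*(r + 3)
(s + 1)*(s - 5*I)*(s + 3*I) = s^3 + s^2 - 2*I*s^2 + 15*s - 2*I*s + 15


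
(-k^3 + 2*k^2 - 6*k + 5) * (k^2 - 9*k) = -k^5 + 11*k^4 - 24*k^3 + 59*k^2 - 45*k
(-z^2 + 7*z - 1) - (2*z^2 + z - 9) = -3*z^2 + 6*z + 8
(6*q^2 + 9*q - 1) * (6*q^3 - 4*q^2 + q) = 36*q^5 + 30*q^4 - 36*q^3 + 13*q^2 - q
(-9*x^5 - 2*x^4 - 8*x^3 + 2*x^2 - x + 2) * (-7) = 63*x^5 + 14*x^4 + 56*x^3 - 14*x^2 + 7*x - 14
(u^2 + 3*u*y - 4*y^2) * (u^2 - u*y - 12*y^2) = u^4 + 2*u^3*y - 19*u^2*y^2 - 32*u*y^3 + 48*y^4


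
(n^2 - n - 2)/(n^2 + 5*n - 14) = (n + 1)/(n + 7)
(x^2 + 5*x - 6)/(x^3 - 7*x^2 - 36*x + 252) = (x - 1)/(x^2 - 13*x + 42)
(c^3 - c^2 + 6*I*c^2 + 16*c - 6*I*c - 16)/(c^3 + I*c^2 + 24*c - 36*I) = (c^2 + c*(-1 + 8*I) - 8*I)/(c^2 + 3*I*c + 18)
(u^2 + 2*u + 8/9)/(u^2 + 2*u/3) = (u + 4/3)/u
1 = 1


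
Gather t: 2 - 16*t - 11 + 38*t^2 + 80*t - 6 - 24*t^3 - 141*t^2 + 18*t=-24*t^3 - 103*t^2 + 82*t - 15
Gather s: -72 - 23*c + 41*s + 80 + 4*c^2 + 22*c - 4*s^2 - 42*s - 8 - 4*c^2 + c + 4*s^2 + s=0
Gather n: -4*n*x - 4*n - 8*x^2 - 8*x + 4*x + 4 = n*(-4*x - 4) - 8*x^2 - 4*x + 4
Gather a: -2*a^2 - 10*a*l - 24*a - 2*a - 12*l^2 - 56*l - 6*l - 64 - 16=-2*a^2 + a*(-10*l - 26) - 12*l^2 - 62*l - 80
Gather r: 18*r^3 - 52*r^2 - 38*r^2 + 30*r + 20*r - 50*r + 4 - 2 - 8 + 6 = 18*r^3 - 90*r^2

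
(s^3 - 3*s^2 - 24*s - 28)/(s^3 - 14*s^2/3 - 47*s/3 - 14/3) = 3*(s + 2)/(3*s + 1)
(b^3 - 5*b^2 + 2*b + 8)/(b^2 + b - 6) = (b^2 - 3*b - 4)/(b + 3)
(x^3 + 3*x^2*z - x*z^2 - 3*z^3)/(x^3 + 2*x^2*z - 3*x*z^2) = (x + z)/x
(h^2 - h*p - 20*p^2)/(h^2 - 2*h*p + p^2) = (h^2 - h*p - 20*p^2)/(h^2 - 2*h*p + p^2)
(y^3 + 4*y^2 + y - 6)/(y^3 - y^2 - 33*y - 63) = (y^2 + y - 2)/(y^2 - 4*y - 21)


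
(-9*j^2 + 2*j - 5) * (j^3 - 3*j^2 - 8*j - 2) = -9*j^5 + 29*j^4 + 61*j^3 + 17*j^2 + 36*j + 10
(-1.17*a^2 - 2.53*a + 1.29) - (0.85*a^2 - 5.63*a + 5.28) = -2.02*a^2 + 3.1*a - 3.99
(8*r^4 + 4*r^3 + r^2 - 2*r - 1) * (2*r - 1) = 16*r^5 - 2*r^3 - 5*r^2 + 1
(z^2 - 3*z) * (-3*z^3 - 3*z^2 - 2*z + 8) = -3*z^5 + 6*z^4 + 7*z^3 + 14*z^2 - 24*z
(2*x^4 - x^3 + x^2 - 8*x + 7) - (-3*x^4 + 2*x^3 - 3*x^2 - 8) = 5*x^4 - 3*x^3 + 4*x^2 - 8*x + 15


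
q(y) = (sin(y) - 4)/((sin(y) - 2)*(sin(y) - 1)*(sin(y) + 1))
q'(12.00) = 2.83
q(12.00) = -2.51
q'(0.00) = -0.50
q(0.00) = -2.00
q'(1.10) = -57.13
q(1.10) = -13.63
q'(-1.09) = 29.83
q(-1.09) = -7.91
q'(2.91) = 1.72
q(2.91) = -2.25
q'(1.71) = 2224.21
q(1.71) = -154.83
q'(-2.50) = -3.75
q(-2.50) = -2.76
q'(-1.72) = -1003.51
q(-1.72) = -75.54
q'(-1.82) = -215.30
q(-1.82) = -27.51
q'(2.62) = 4.59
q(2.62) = -3.10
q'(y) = -(sin(y) - 4)*cos(y)/((sin(y) - 2)*(sin(y) - 1)*(sin(y) + 1)^2) - (sin(y) - 4)*cos(y)/((sin(y) - 2)*(sin(y) - 1)^2*(sin(y) + 1)) - (sin(y) - 4)*cos(y)/((sin(y) - 2)^2*(sin(y) - 1)*(sin(y) + 1)) + cos(y)/((sin(y) - 2)*(sin(y) - 1)*(sin(y) + 1))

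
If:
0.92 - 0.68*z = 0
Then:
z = 1.35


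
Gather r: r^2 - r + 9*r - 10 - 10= r^2 + 8*r - 20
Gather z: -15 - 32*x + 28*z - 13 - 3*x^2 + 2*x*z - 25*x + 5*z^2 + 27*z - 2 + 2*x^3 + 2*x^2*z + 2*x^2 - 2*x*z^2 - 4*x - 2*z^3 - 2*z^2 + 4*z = 2*x^3 - x^2 - 61*x - 2*z^3 + z^2*(3 - 2*x) + z*(2*x^2 + 2*x + 59) - 30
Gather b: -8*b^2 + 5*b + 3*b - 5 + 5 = -8*b^2 + 8*b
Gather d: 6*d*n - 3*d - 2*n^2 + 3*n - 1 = d*(6*n - 3) - 2*n^2 + 3*n - 1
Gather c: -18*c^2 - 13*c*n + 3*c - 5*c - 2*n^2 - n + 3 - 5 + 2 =-18*c^2 + c*(-13*n - 2) - 2*n^2 - n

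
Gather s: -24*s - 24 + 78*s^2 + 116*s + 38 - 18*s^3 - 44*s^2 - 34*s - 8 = -18*s^3 + 34*s^2 + 58*s + 6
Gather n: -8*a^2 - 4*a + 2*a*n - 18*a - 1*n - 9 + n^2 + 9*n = -8*a^2 - 22*a + n^2 + n*(2*a + 8) - 9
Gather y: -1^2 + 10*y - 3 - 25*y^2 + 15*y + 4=-25*y^2 + 25*y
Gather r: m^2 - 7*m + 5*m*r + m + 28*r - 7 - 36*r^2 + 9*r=m^2 - 6*m - 36*r^2 + r*(5*m + 37) - 7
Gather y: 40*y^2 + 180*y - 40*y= 40*y^2 + 140*y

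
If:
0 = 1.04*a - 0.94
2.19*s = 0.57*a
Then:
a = 0.90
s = 0.24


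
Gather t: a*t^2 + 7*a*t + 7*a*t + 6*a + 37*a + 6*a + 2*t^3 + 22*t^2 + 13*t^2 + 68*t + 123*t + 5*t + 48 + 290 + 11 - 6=49*a + 2*t^3 + t^2*(a + 35) + t*(14*a + 196) + 343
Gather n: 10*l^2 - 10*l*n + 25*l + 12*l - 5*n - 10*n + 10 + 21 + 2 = 10*l^2 + 37*l + n*(-10*l - 15) + 33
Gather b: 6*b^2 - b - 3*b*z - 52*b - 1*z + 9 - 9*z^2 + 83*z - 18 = 6*b^2 + b*(-3*z - 53) - 9*z^2 + 82*z - 9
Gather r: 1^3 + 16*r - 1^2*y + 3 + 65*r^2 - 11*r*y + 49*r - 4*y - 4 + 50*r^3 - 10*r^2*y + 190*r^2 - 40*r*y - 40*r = 50*r^3 + r^2*(255 - 10*y) + r*(25 - 51*y) - 5*y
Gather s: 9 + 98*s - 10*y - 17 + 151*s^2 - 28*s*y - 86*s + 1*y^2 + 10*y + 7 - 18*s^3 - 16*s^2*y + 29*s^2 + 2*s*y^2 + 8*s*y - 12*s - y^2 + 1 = -18*s^3 + s^2*(180 - 16*y) + s*(2*y^2 - 20*y)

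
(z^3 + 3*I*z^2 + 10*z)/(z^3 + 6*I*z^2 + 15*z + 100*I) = z*(z - 2*I)/(z^2 + I*z + 20)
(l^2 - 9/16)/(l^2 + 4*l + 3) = (l^2 - 9/16)/(l^2 + 4*l + 3)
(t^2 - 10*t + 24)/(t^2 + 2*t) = (t^2 - 10*t + 24)/(t*(t + 2))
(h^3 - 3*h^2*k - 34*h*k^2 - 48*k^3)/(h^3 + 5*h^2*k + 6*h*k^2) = (h - 8*k)/h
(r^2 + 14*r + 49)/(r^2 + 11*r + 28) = (r + 7)/(r + 4)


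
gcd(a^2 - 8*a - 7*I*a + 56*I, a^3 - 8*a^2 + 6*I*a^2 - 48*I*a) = a - 8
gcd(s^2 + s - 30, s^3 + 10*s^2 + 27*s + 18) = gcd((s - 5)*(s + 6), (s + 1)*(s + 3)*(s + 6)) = s + 6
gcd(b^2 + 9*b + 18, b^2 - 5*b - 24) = b + 3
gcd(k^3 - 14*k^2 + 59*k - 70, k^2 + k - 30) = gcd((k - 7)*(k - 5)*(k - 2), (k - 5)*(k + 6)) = k - 5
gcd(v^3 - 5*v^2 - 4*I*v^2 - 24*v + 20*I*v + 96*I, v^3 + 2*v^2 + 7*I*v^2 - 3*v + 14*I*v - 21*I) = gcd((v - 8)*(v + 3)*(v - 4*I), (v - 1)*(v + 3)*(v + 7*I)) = v + 3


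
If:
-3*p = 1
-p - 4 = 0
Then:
No Solution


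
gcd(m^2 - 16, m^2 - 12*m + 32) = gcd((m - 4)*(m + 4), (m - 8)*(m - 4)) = m - 4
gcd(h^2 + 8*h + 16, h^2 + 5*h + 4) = h + 4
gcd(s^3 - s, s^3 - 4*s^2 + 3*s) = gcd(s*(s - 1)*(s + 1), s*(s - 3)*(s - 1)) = s^2 - s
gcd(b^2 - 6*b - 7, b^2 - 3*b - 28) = b - 7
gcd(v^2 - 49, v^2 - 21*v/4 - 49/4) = v - 7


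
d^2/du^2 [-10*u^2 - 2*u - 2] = -20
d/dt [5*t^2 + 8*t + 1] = 10*t + 8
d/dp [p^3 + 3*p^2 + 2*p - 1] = 3*p^2 + 6*p + 2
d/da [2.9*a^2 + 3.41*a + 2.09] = 5.8*a + 3.41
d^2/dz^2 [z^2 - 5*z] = 2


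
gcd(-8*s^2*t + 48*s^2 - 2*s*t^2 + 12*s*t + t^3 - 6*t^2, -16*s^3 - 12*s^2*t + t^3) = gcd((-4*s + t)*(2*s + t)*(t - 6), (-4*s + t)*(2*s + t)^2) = 8*s^2 + 2*s*t - t^2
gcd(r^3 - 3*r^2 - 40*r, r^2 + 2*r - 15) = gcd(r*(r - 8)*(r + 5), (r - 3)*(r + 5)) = r + 5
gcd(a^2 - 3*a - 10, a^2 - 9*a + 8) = 1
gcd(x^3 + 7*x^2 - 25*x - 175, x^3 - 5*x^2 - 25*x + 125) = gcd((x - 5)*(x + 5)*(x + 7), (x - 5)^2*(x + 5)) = x^2 - 25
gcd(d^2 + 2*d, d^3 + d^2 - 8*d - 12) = d + 2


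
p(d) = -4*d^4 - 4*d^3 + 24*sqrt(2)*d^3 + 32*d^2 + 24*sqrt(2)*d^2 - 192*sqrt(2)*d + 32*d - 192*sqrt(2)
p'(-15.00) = 71992.50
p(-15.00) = -285393.14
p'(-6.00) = 5658.82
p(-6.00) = -8111.76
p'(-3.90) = 1561.45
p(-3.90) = -1035.86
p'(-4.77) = 2911.64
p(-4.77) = -2948.95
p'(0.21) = -208.02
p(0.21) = -318.65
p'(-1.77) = -102.83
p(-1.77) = 153.73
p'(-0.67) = -282.76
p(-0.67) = -91.25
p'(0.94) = -49.48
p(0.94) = -416.68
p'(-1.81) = -89.09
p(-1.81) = 157.57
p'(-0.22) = -264.03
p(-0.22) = -215.97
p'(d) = -16*d^3 - 12*d^2 + 72*sqrt(2)*d^2 + 64*d + 48*sqrt(2)*d - 192*sqrt(2) + 32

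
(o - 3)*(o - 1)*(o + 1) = o^3 - 3*o^2 - o + 3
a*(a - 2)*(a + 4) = a^3 + 2*a^2 - 8*a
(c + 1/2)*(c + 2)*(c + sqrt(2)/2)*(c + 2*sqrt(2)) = c^4 + 5*c^3/2 + 5*sqrt(2)*c^3/2 + 3*c^2 + 25*sqrt(2)*c^2/4 + 5*sqrt(2)*c/2 + 5*c + 2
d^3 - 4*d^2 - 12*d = d*(d - 6)*(d + 2)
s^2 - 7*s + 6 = (s - 6)*(s - 1)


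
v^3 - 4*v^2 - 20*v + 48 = (v - 6)*(v - 2)*(v + 4)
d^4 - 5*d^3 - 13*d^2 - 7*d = d*(d - 7)*(d + 1)^2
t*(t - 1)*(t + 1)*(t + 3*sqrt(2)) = t^4 + 3*sqrt(2)*t^3 - t^2 - 3*sqrt(2)*t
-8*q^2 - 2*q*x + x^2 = (-4*q + x)*(2*q + x)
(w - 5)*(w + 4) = w^2 - w - 20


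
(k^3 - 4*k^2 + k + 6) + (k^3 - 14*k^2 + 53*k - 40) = 2*k^3 - 18*k^2 + 54*k - 34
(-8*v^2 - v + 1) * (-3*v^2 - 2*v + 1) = 24*v^4 + 19*v^3 - 9*v^2 - 3*v + 1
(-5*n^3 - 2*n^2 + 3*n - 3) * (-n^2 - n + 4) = 5*n^5 + 7*n^4 - 21*n^3 - 8*n^2 + 15*n - 12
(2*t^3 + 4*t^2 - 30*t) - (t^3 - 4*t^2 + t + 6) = t^3 + 8*t^2 - 31*t - 6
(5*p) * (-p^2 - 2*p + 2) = -5*p^3 - 10*p^2 + 10*p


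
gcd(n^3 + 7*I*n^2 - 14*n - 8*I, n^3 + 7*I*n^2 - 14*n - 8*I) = n^3 + 7*I*n^2 - 14*n - 8*I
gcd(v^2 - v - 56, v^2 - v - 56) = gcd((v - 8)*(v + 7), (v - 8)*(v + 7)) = v^2 - v - 56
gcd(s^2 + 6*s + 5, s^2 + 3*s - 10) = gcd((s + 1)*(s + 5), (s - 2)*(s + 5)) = s + 5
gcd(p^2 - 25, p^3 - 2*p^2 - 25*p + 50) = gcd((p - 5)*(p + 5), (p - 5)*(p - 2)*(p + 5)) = p^2 - 25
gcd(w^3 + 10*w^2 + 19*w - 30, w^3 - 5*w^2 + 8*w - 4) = w - 1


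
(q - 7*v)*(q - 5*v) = q^2 - 12*q*v + 35*v^2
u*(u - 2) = u^2 - 2*u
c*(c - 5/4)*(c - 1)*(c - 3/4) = c^4 - 3*c^3 + 47*c^2/16 - 15*c/16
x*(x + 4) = x^2 + 4*x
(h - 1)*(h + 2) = h^2 + h - 2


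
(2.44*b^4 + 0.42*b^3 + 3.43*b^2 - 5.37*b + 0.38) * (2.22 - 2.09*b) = -5.0996*b^5 + 4.539*b^4 - 6.2363*b^3 + 18.8379*b^2 - 12.7156*b + 0.8436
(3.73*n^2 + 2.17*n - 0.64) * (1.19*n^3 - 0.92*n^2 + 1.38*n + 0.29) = 4.4387*n^5 - 0.8493*n^4 + 2.3894*n^3 + 4.6651*n^2 - 0.2539*n - 0.1856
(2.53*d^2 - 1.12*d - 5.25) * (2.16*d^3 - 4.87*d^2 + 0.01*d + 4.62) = 5.4648*d^5 - 14.7403*d^4 - 5.8603*d^3 + 37.2449*d^2 - 5.2269*d - 24.255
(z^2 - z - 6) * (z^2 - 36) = z^4 - z^3 - 42*z^2 + 36*z + 216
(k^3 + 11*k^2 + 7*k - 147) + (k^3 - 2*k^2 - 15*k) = 2*k^3 + 9*k^2 - 8*k - 147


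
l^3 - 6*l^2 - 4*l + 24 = (l - 6)*(l - 2)*(l + 2)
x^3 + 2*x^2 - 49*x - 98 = (x - 7)*(x + 2)*(x + 7)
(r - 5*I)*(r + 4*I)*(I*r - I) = I*r^3 + r^2 - I*r^2 - r + 20*I*r - 20*I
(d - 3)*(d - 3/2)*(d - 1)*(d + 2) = d^4 - 7*d^3/2 - 2*d^2 + 27*d/2 - 9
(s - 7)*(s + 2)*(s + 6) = s^3 + s^2 - 44*s - 84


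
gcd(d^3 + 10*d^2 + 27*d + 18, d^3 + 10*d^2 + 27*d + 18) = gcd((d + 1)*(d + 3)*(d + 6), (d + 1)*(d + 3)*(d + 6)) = d^3 + 10*d^2 + 27*d + 18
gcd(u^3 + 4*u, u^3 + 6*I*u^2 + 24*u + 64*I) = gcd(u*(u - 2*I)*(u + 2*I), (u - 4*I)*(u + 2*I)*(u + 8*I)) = u + 2*I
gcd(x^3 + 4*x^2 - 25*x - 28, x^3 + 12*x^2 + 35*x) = x + 7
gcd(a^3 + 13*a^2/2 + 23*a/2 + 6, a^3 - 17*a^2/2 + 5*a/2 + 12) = a + 1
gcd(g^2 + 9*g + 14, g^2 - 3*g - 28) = 1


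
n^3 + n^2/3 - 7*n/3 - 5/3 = (n - 5/3)*(n + 1)^2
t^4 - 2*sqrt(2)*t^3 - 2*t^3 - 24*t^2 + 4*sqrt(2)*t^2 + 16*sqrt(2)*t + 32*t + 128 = (t - 4)*(t + 2)*(t - 4*sqrt(2))*(t + 2*sqrt(2))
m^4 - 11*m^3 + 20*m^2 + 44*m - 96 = (m - 8)*(m - 3)*(m - 2)*(m + 2)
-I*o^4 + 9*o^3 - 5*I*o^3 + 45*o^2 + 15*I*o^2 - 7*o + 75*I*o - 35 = (o + 5)*(o + I)*(o + 7*I)*(-I*o + 1)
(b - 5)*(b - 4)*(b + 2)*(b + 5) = b^4 - 2*b^3 - 33*b^2 + 50*b + 200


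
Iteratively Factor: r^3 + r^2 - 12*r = (r + 4)*(r^2 - 3*r) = (r - 3)*(r + 4)*(r)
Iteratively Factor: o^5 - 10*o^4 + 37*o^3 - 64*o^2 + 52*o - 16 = (o - 2)*(o^4 - 8*o^3 + 21*o^2 - 22*o + 8) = (o - 4)*(o - 2)*(o^3 - 4*o^2 + 5*o - 2) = (o - 4)*(o - 2)*(o - 1)*(o^2 - 3*o + 2) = (o - 4)*(o - 2)^2*(o - 1)*(o - 1)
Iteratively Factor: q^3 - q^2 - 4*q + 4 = (q - 2)*(q^2 + q - 2) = (q - 2)*(q + 2)*(q - 1)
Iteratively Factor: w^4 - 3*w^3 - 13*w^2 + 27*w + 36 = (w - 4)*(w^3 + w^2 - 9*w - 9) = (w - 4)*(w + 1)*(w^2 - 9) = (w - 4)*(w + 1)*(w + 3)*(w - 3)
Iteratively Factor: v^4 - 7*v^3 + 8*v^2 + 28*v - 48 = (v - 4)*(v^3 - 3*v^2 - 4*v + 12) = (v - 4)*(v - 2)*(v^2 - v - 6) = (v - 4)*(v - 2)*(v + 2)*(v - 3)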